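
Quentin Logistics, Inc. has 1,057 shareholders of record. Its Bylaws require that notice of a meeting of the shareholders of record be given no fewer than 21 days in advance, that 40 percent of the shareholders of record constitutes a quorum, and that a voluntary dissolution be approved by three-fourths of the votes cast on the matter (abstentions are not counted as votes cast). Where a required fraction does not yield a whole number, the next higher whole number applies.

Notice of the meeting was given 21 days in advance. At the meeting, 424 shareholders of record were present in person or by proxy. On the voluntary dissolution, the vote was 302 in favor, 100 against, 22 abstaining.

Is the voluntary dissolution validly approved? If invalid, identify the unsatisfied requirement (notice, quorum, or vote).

Valid — all requirements satisfied.

Notice: 21 days given; 21 required. Satisfied.
Quorum: 40% of 1,057 = 422.80, rounded up to 423; 424 present. Satisfied.
Vote: requires three-fourths of the votes cast (424 − 22 abstaining = 402); 3/4 of 402 = 301.50, rounded up to 302, so 302 needed; 302 in favor. Satisfied.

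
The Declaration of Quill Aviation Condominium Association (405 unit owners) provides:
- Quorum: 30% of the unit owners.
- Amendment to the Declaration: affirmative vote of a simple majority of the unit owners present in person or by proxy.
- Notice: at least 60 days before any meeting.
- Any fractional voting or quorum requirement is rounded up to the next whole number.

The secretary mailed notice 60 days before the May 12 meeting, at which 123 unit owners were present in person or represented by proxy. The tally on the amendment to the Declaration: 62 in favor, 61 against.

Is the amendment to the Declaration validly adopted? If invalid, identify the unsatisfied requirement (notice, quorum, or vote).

Valid — all requirements satisfied.

Notice: 60 days given; 60 required. Satisfied.
Quorum: 30% of 405 = 121.50, rounded up to 122; 123 present. Satisfied.
Vote: requires a majority of those present (123); a majority of 123 is 62, so 62 needed; 62 in favor. Satisfied.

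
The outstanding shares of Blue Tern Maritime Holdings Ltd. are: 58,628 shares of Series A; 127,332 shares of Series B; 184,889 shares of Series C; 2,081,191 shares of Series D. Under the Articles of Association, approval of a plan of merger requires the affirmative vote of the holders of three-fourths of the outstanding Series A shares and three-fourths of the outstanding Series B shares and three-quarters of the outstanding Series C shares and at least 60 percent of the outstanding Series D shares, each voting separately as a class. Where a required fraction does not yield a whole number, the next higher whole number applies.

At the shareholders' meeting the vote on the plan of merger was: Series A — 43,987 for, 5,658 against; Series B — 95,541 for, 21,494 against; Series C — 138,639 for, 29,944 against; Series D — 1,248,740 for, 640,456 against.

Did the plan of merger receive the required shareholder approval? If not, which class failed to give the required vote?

Series A: 3/4 of 58628 = 43971; 43,971 required, 43,987 in favor — approved.
Series B: 3/4 of 127332 = 95499; 95,499 required, 95,541 in favor — approved.
Series C: 3/4 of 184889 = 138666.75, rounded up to 138667; 138,667 required, 138,639 in favor — not approved.
Series D: 3/5 of 2081191 = 1248714.60, rounded up to 1248715; 1,248,715 required, 1,248,740 in favor — approved.

Not approved — the Series C shares did not give the required vote.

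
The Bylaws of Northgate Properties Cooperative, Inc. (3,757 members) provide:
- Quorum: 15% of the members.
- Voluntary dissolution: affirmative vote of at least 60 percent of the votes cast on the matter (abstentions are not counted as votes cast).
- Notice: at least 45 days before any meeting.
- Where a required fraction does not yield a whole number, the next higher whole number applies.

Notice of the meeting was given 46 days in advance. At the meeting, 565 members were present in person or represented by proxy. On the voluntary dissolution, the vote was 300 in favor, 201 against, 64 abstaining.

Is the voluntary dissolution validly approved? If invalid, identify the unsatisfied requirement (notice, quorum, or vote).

Invalid — vote requirement not satisfied.

Notice: 46 days given; 45 required. Satisfied.
Quorum: 15% of 3,757 = 563.55, rounded up to 564; 565 present. Satisfied.
Vote: requires three-fifths of the votes cast (565 − 64 abstaining = 501); 3/5 of 501 = 300.60, rounded up to 301, so 301 needed; 300 in favor. Not satisfied.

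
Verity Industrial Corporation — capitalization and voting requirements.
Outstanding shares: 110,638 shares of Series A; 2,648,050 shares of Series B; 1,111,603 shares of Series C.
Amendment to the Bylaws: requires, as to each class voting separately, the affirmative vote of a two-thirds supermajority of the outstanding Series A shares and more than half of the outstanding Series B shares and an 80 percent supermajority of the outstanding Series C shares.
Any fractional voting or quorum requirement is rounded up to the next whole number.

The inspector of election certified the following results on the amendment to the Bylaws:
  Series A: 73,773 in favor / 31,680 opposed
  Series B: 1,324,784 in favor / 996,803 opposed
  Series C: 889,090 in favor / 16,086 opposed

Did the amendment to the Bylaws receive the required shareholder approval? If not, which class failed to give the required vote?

Not approved — the Series C shares did not give the required vote.

Series A: 2/3 of 110638 = 73758.67, rounded up to 73759; 73,759 required, 73,773 in favor — approved.
Series B: a majority of 2648050 is 1324026; 1,324,026 required, 1,324,784 in favor — approved.
Series C: 4/5 of 1111603 = 889282.40, rounded up to 889283; 889,283 required, 889,090 in favor — not approved.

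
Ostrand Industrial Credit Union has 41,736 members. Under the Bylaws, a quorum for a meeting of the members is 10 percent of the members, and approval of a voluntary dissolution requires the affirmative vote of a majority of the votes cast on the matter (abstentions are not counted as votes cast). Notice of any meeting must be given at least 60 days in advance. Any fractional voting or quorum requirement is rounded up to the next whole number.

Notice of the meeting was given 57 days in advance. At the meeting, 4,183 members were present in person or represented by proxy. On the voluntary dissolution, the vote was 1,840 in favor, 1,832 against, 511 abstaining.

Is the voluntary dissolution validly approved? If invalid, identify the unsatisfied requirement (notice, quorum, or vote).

Invalid — notice requirement not satisfied.

Notice: 57 days given; 60 required. Not satisfied.
Quorum: 10% of 41,736 = 4,173.60, rounded up to 4,174; 4,183 present. Satisfied.
Vote: requires a majority of the votes cast (4,183 − 511 abstaining = 3,672); a majority of 3672 is 1837, so 1,837 needed; 1,840 in favor. Satisfied.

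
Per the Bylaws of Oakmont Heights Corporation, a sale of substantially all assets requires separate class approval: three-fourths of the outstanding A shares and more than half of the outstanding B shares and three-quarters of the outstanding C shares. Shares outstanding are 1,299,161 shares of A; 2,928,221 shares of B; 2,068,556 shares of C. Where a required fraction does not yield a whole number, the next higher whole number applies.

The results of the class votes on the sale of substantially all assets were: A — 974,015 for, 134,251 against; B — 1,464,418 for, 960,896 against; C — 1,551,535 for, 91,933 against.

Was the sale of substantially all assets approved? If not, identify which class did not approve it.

A: 3/4 of 1299161 = 974370.75, rounded up to 974371; 974,371 required, 974,015 in favor — not approved.
B: a majority of 2928221 is 1464111; 1,464,111 required, 1,464,418 in favor — approved.
C: 3/4 of 2068556 = 1551417; 1,551,417 required, 1,551,535 in favor — approved.

Not approved — the A shares did not give the required vote.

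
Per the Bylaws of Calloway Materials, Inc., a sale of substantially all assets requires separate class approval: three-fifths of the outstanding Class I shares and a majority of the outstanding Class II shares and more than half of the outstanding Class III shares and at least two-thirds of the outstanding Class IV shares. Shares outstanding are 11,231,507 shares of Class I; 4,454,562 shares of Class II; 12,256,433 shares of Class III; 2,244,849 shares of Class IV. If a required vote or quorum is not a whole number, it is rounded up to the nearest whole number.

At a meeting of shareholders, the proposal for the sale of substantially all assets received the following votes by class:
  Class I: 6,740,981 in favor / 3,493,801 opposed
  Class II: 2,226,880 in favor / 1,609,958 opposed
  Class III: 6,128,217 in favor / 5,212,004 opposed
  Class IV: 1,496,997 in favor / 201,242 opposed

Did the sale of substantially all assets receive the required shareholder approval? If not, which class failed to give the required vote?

Not approved — the Class II shares did not give the required vote.

Class I: 3/5 of 11231507 = 6738904.20, rounded up to 6738905; 6,738,905 required, 6,740,981 in favor — approved.
Class II: a majority of 4454562 is 2227282; 2,227,282 required, 2,226,880 in favor — not approved.
Class III: a majority of 12256433 is 6128217; 6,128,217 required, 6,128,217 in favor — approved.
Class IV: 2/3 of 2244849 = 1496566; 1,496,566 required, 1,496,997 in favor — approved.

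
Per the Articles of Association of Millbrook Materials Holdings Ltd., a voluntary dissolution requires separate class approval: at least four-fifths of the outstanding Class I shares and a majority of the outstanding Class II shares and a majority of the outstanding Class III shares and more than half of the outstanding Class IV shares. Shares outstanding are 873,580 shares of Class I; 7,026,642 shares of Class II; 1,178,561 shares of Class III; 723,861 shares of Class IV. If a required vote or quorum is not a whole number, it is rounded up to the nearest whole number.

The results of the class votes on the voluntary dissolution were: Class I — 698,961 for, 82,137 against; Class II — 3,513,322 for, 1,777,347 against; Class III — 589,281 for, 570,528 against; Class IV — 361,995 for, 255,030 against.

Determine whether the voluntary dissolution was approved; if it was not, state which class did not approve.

Class I: 4/5 of 873580 = 698864; 698,864 required, 698,961 in favor — approved.
Class II: a majority of 7026642 is 3513322; 3,513,322 required, 3,513,322 in favor — approved.
Class III: a majority of 1178561 is 589281; 589,281 required, 589,281 in favor — approved.
Class IV: a majority of 723861 is 361931; 361,931 required, 361,995 in favor — approved.

Approved — every class gave the required vote.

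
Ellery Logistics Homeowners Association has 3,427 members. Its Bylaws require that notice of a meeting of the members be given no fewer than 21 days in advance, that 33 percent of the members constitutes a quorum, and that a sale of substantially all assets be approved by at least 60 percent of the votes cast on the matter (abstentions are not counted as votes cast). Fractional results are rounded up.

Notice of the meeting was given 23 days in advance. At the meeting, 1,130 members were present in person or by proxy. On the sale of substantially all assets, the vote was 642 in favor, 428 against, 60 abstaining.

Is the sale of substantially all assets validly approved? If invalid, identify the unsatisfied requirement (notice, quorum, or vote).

Invalid — quorum requirement not satisfied.

Notice: 23 days given; 21 required. Satisfied.
Quorum: 33% of 3,427 = 1,130.91, rounded up to 1,131; 1,130 present. Not satisfied.
Vote: requires three-fifths of the votes cast (1,130 − 60 abstaining = 1,070); 3/5 of 1070 = 642, so 642 needed; 642 in favor. Satisfied.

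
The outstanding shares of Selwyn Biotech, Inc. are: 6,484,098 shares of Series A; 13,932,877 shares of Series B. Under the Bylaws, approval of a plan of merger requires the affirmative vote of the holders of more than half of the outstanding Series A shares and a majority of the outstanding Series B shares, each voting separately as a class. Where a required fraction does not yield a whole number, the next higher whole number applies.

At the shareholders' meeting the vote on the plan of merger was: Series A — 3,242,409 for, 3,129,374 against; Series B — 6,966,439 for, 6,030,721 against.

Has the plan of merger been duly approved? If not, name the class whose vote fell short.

Approved — every class gave the required vote.

Series A: a majority of 6484098 is 3242050; 3,242,050 required, 3,242,409 in favor — approved.
Series B: a majority of 13932877 is 6966439; 6,966,439 required, 6,966,439 in favor — approved.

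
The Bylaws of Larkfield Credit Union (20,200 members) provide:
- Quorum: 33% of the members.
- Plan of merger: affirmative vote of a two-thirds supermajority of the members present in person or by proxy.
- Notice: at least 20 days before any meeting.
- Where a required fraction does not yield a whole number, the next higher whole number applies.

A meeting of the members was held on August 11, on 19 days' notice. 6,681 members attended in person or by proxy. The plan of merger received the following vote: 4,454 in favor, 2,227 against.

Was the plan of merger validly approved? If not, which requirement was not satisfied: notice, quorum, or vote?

Notice: 19 days given; 20 required. Not satisfied.
Quorum: 33% of 20,200 = 6,666; 6,681 present. Satisfied.
Vote: requires two-thirds of those present (6,681); 2/3 of 6681 = 4454, so 4,454 needed; 4,454 in favor. Satisfied.

Invalid — notice requirement not satisfied.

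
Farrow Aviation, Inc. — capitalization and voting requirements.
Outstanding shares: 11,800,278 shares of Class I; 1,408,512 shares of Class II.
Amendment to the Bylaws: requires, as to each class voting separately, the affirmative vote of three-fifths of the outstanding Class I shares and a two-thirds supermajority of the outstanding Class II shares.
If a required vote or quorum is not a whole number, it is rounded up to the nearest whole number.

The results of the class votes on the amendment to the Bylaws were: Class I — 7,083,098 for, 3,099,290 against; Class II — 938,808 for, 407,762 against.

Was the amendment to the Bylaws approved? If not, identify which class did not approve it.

Class I: 3/5 of 11800278 = 7080166.80, rounded up to 7080167; 7,080,167 required, 7,083,098 in favor — approved.
Class II: 2/3 of 1408512 = 939008; 939,008 required, 938,808 in favor — not approved.

Not approved — the Class II shares did not give the required vote.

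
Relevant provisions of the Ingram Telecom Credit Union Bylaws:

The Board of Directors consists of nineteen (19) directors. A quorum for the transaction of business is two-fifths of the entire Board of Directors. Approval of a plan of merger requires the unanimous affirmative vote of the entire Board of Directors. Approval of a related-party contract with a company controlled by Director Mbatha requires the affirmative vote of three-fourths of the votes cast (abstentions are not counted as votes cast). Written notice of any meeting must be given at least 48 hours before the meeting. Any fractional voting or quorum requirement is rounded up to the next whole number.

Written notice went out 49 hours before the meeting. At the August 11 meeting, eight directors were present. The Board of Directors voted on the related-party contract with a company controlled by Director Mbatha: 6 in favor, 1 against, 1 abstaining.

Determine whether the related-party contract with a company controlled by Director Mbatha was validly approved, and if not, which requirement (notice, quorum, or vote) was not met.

Valid — all requirements satisfied.

Notice: 49 hours given; 48 required (49 ≥ 48). Satisfied.
Quorum: 8 present; quorum is 8. Satisfied.
Vote: the related-party contract with a company controlled by Director Mbatha requires three-fourths of the votes cast (8 present − 1 abstaining = 7). 3/4 of 7 = 5.25, rounded up to 6, so 6 affirmative votes are needed; 6 voted in favor. Satisfied.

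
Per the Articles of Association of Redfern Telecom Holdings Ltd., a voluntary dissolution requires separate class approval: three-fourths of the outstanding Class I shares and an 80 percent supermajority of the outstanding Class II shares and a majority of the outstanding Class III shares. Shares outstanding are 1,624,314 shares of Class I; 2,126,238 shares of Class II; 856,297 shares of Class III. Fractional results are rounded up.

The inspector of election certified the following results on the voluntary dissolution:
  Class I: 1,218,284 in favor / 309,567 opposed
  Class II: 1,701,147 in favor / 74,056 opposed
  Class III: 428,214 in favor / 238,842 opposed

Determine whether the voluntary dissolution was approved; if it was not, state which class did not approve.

Class I: 3/4 of 1624314 = 1218235.50, rounded up to 1218236; 1,218,236 required, 1,218,284 in favor — approved.
Class II: 4/5 of 2126238 = 1700990.40, rounded up to 1700991; 1,700,991 required, 1,701,147 in favor — approved.
Class III: a majority of 856297 is 428149; 428,149 required, 428,214 in favor — approved.

Approved — every class gave the required vote.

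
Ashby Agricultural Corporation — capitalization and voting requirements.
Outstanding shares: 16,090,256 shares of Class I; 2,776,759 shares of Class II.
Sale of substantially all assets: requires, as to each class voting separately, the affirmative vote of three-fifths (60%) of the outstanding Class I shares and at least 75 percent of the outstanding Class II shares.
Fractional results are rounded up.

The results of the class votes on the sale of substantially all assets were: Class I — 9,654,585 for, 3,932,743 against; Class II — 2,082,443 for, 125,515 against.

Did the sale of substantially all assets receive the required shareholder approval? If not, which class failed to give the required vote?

Class I: 3/5 of 16090256 = 9654153.60, rounded up to 9654154; 9,654,154 required, 9,654,585 in favor — approved.
Class II: 3/4 of 2776759 = 2082569.25, rounded up to 2082570; 2,082,570 required, 2,082,443 in favor — not approved.

Not approved — the Class II shares did not give the required vote.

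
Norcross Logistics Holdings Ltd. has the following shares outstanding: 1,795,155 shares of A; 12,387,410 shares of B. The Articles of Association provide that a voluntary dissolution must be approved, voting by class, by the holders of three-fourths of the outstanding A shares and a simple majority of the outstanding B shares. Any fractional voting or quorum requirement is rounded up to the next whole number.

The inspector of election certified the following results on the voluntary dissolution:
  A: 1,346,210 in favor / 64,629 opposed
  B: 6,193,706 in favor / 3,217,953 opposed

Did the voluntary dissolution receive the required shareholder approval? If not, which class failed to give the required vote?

Not approved — the A shares did not give the required vote.

A: 3/4 of 1795155 = 1346366.25, rounded up to 1346367; 1,346,367 required, 1,346,210 in favor — not approved.
B: a majority of 12387410 is 6193706; 6,193,706 required, 6,193,706 in favor — approved.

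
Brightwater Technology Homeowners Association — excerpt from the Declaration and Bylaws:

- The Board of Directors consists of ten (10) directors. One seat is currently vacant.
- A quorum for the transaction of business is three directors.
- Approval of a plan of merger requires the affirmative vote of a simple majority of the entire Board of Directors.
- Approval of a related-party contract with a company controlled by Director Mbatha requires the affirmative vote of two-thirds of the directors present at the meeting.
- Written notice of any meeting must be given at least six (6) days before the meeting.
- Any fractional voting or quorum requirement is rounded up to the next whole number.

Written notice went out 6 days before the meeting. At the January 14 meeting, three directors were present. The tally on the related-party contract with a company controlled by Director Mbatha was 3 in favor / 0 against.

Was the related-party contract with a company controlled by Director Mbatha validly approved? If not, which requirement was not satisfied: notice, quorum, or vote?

Notice: 6 days given; 6 required (6 ≥ 6). Satisfied.
Quorum: 3 present; quorum is 3. Satisfied.
Vote: the related-party contract with a company controlled by Director Mbatha requires two-thirds of the directors present (3). 2/3 of 3 = 2, so 2 affirmative votes are needed; 3 voted in favor. Satisfied.

Valid — all requirements satisfied.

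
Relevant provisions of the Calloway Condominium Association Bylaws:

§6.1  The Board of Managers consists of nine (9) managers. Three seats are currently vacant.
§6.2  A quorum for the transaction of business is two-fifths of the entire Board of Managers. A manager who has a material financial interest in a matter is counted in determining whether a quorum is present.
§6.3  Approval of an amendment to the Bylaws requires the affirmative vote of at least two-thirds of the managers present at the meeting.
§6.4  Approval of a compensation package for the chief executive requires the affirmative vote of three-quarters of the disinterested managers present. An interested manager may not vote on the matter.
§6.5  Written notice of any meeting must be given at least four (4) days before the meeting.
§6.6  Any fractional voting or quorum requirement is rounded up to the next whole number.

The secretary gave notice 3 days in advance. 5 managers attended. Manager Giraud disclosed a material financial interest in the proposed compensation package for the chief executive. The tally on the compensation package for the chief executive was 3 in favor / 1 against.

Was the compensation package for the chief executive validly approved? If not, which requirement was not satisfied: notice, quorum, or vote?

Invalid — notice requirement not satisfied.

Notice: 3 days given; 4 required (3 < 4). Not satisfied.
Quorum: 5 present (interested managers count toward quorum); quorum is 4. Satisfied.
Vote: the compensation package for the chief executive requires three-fourths of the disinterested managers present (5 − 1 = 4). 3/4 of 4 = 3, so 3 affirmative votes are needed; 3 voted in favor. Satisfied.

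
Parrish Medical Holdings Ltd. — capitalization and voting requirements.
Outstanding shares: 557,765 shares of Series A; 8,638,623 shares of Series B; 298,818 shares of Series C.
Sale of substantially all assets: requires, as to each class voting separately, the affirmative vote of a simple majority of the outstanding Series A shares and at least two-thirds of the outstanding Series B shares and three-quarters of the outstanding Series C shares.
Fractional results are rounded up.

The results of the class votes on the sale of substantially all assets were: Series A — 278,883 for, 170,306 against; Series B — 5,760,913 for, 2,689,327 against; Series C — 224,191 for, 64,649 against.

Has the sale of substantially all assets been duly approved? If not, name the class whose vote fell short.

Approved — every class gave the required vote.

Series A: a majority of 557765 is 278883; 278,883 required, 278,883 in favor — approved.
Series B: 2/3 of 8638623 = 5759082; 5,759,082 required, 5,760,913 in favor — approved.
Series C: 3/4 of 298818 = 224113.50, rounded up to 224114; 224,114 required, 224,191 in favor — approved.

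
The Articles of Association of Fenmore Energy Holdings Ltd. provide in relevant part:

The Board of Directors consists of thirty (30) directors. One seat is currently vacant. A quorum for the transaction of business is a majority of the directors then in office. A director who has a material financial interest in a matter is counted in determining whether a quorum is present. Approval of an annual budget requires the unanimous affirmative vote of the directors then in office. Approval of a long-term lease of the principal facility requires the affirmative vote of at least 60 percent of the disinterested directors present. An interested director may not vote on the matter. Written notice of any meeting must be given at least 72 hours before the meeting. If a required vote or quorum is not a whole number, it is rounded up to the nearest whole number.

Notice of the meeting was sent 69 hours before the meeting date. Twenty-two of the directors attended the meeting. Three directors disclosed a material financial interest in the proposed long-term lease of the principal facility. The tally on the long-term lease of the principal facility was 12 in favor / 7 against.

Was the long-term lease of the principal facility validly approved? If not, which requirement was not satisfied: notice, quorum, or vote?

Notice: 69 hours given; 72 required (69 < 72). Not satisfied.
Quorum: 22 present (interested directors count toward quorum); quorum is 15. Satisfied.
Vote: the long-term lease of the principal facility requires three-fifths of the disinterested directors present (22 − 3 = 19). 3/5 of 19 = 11.40, rounded up to 12, so 12 affirmative votes are needed; 12 voted in favor. Satisfied.

Invalid — notice requirement not satisfied.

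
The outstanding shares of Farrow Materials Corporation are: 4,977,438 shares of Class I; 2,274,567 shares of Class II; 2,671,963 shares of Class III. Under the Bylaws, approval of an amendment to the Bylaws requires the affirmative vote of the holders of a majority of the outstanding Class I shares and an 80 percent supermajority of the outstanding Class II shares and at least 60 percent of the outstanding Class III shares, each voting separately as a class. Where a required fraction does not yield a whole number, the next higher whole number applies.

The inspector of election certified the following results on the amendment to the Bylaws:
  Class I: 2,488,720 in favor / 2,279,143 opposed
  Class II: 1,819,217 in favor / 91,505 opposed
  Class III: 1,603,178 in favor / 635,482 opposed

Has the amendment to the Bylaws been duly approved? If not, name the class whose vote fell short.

Class I: a majority of 4977438 is 2488720; 2,488,720 required, 2,488,720 in favor — approved.
Class II: 4/5 of 2274567 = 1819653.60, rounded up to 1819654; 1,819,654 required, 1,819,217 in favor — not approved.
Class III: 3/5 of 2671963 = 1603177.80, rounded up to 1603178; 1,603,178 required, 1,603,178 in favor — approved.

Not approved — the Class II shares did not give the required vote.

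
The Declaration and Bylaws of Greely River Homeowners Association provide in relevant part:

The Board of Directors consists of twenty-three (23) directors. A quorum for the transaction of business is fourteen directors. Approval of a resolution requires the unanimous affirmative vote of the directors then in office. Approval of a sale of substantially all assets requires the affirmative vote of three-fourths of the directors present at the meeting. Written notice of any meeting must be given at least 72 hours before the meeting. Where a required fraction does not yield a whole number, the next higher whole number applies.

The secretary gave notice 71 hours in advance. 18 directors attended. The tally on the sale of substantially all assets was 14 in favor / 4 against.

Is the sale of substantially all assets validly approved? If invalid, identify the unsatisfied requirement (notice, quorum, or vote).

Invalid — notice requirement not satisfied.

Notice: 71 hours given; 72 required (71 < 72). Not satisfied.
Quorum: 18 present; quorum is 14. Satisfied.
Vote: the sale of substantially all assets requires three-fourths of the directors present (18). 3/4 of 18 = 13.50, rounded up to 14, so 14 affirmative votes are needed; 14 voted in favor. Satisfied.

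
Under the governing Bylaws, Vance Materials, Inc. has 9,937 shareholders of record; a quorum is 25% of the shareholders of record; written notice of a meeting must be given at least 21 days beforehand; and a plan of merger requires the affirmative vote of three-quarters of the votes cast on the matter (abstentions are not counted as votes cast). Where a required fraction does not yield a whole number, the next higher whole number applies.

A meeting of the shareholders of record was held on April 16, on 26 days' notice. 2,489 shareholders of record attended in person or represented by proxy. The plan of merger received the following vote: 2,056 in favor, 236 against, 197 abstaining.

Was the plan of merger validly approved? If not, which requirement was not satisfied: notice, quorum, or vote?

Valid — all requirements satisfied.

Notice: 26 days given; 21 required. Satisfied.
Quorum: 25% of 9,937 = 2,484.25, rounded up to 2,485; 2,489 present. Satisfied.
Vote: requires three-fourths of the votes cast (2,489 − 197 abstaining = 2,292); 3/4 of 2292 = 1719, so 1,719 needed; 2,056 in favor. Satisfied.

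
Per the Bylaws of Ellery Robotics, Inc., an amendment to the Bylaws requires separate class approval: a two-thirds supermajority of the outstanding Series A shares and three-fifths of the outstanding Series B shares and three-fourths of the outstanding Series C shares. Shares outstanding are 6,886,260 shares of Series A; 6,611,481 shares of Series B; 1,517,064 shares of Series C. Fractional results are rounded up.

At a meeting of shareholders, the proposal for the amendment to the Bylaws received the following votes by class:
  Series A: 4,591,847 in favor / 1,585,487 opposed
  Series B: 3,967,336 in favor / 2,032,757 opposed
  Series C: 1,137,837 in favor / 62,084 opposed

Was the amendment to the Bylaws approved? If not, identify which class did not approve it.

Series A: 2/3 of 6886260 = 4590840; 4,590,840 required, 4,591,847 in favor — approved.
Series B: 3/5 of 6611481 = 3966888.60, rounded up to 3966889; 3,966,889 required, 3,967,336 in favor — approved.
Series C: 3/4 of 1517064 = 1137798; 1,137,798 required, 1,137,837 in favor — approved.

Approved — every class gave the required vote.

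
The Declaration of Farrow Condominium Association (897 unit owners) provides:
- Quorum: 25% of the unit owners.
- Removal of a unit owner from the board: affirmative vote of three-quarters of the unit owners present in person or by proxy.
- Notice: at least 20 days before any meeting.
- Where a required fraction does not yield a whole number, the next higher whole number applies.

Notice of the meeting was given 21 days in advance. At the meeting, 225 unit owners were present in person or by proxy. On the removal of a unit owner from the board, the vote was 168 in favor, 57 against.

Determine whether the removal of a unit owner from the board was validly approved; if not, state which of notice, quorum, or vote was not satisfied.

Notice: 21 days given; 20 required. Satisfied.
Quorum: 25% of 897 = 224.25, rounded up to 225; 225 present. Satisfied.
Vote: requires three-fourths of those present (225); 3/4 of 225 = 168.75, rounded up to 169, so 169 needed; 168 in favor. Not satisfied.

Invalid — vote requirement not satisfied.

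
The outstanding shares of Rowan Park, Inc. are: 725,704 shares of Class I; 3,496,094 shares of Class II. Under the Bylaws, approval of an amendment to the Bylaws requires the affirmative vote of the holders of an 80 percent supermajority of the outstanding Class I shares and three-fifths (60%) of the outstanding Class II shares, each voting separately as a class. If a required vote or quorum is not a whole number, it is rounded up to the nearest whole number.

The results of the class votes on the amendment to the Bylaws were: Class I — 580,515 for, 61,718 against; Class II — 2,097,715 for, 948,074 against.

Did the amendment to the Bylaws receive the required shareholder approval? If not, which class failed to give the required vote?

Class I: 4/5 of 725704 = 580563.20, rounded up to 580564; 580,564 required, 580,515 in favor — not approved.
Class II: 3/5 of 3496094 = 2097656.40, rounded up to 2097657; 2,097,657 required, 2,097,715 in favor — approved.

Not approved — the Class I shares did not give the required vote.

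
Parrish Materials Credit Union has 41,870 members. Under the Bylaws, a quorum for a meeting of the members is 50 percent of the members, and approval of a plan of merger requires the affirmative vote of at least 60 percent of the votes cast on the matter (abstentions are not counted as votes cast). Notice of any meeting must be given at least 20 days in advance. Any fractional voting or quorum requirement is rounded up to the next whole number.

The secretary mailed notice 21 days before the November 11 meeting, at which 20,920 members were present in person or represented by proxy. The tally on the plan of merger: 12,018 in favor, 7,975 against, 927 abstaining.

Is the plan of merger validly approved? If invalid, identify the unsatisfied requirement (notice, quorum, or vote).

Invalid — quorum requirement not satisfied.

Notice: 21 days given; 20 required. Satisfied.
Quorum: 50% of 41,870 = 20,935; 20,920 present. Not satisfied.
Vote: requires three-fifths of the votes cast (20,920 − 927 abstaining = 19,993); 3/5 of 19993 = 11995.80, rounded up to 11996, so 11,996 needed; 12,018 in favor. Satisfied.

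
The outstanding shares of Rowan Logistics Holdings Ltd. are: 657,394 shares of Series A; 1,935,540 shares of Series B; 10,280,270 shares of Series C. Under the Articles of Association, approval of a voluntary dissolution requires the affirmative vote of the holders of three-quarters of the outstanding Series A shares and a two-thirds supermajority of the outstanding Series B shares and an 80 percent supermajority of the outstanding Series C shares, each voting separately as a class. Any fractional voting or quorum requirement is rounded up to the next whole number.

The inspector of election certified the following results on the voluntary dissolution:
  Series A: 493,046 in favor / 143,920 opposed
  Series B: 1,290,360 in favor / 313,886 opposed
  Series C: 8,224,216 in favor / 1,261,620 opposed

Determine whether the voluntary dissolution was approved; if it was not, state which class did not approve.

Series A: 3/4 of 657394 = 493045.50, rounded up to 493046; 493,046 required, 493,046 in favor — approved.
Series B: 2/3 of 1935540 = 1290360; 1,290,360 required, 1,290,360 in favor — approved.
Series C: 4/5 of 10280270 = 8224216; 8,224,216 required, 8,224,216 in favor — approved.

Approved — every class gave the required vote.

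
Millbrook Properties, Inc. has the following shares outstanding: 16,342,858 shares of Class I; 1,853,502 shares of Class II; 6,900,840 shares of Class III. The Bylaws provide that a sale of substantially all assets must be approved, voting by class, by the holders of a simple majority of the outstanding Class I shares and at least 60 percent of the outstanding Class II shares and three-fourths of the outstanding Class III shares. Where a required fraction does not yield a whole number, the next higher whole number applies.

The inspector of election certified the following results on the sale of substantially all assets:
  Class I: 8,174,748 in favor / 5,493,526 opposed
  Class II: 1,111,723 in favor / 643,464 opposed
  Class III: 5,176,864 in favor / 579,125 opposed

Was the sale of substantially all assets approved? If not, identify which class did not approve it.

Class I: a majority of 16342858 is 8171430; 8,171,430 required, 8,174,748 in favor — approved.
Class II: 3/5 of 1853502 = 1112101.20, rounded up to 1112102; 1,112,102 required, 1,111,723 in favor — not approved.
Class III: 3/4 of 6900840 = 5175630; 5,175,630 required, 5,176,864 in favor — approved.

Not approved — the Class II shares did not give the required vote.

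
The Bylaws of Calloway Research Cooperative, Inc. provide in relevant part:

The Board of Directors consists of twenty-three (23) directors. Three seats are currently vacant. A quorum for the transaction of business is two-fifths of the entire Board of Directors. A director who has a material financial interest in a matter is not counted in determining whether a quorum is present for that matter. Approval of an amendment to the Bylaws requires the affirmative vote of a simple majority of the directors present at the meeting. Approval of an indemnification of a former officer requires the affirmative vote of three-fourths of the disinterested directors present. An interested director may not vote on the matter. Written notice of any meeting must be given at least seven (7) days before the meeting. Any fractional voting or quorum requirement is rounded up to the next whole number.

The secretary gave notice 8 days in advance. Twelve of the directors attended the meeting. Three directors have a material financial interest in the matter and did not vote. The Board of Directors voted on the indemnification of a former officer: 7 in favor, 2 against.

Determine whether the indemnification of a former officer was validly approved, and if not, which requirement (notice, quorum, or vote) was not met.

Invalid — quorum requirement not satisfied.

Notice: 8 days given; 7 required (8 ≥ 7). Satisfied.
Quorum: 12 present, but the 3 interested directors do not count, leaving 9. Quorum is 10. Not satisfied.
Vote: the indemnification of a former officer requires three-fourths of the disinterested directors present (12 − 3 = 9). 3/4 of 9 = 6.75, rounded up to 7, so 7 affirmative votes are needed; 7 voted in favor. Satisfied. (Moot — without a quorum no business can be validly transacted.)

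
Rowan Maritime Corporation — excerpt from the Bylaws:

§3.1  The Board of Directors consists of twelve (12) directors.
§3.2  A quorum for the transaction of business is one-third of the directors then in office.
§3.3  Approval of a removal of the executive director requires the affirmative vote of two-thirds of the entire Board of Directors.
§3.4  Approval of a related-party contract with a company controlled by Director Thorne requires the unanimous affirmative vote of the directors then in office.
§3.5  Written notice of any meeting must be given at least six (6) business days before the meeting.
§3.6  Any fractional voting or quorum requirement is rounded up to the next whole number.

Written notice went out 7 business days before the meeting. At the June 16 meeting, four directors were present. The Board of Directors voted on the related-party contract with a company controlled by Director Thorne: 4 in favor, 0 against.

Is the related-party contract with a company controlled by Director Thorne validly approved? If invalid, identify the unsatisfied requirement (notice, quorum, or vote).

Notice: 7 business days given; 6 required (7 ≥ 6). Satisfied.
Quorum: 4 present; quorum is 4. Satisfied.
Vote: the related-party contract with a company controlled by Director Thorne requires the unanimous vote of the directors then in office (12). Unanimous means all 12, so 12 affirmative votes are needed; 4 voted in favor. Not satisfied.

Invalid — vote requirement not satisfied.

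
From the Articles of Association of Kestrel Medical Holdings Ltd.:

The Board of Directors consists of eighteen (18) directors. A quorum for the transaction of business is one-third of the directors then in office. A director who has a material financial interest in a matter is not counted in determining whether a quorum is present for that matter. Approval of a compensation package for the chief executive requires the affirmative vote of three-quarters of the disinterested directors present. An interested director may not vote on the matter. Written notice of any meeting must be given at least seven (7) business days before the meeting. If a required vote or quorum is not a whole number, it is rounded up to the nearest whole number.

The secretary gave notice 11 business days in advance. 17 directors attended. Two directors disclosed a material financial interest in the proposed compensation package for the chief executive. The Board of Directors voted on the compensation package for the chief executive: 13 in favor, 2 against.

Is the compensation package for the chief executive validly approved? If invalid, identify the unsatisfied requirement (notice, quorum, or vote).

Valid — all requirements satisfied.

Notice: 11 business days given; 7 required (11 ≥ 7). Satisfied.
Quorum: 17 present, but the 2 interested directors do not count, leaving 15. Quorum is 6. Satisfied.
Vote: the compensation package for the chief executive requires three-fourths of the disinterested directors present (17 − 2 = 15). 3/4 of 15 = 11.25, rounded up to 12, so 12 affirmative votes are needed; 13 voted in favor. Satisfied.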